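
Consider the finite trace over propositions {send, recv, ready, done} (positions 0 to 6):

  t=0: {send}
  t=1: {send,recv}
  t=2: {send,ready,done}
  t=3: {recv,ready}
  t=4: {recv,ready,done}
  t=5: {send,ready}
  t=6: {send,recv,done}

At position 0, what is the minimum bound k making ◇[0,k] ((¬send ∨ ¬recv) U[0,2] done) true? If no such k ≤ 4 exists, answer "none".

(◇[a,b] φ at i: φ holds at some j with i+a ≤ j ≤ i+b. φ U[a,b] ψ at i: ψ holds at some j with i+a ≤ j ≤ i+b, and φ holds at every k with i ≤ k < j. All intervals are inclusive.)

2

Scan j = 0,1,… for ((¬send ∨ ¬recv) U[0,2] done):
  j=0: fails
  j=1: fails
  j=2: holds
First hit at j=2, so smallest k = 2-0 = 2.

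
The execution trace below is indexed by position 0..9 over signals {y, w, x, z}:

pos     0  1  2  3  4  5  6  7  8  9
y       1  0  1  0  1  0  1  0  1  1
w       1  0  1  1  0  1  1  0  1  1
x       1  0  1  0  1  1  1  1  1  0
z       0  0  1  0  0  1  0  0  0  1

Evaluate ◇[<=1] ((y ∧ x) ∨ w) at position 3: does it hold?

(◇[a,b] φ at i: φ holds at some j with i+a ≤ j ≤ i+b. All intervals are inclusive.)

Check ((y ∧ x) ∨ w) at each j in [3,4]:
  j=3: true
  j=4: true
Found at j=3 → formula holds.

Holds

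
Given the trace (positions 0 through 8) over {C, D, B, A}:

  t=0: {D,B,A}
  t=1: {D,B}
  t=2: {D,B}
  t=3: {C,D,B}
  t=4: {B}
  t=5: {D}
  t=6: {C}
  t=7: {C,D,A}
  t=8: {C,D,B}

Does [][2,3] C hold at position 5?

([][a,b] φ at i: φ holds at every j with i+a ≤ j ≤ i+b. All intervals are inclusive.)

Yes

Check C at every j in [7,8]:
  j=7: true
  j=8: true
All positions satisfy it → formula holds.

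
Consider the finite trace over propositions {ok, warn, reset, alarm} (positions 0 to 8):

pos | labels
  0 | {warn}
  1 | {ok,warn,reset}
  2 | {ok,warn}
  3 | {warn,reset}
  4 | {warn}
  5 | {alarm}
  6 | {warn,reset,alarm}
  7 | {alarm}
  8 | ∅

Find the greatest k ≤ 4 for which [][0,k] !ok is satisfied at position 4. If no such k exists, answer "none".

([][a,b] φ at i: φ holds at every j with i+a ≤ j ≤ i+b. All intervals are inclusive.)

!ok must hold from j=4 onward; find where it first fails.
  j=4: holds
  j=5: holds
  j=6: holds
  j=7: holds
  j=8: holds
Holds through j=8; largest k = 4.

4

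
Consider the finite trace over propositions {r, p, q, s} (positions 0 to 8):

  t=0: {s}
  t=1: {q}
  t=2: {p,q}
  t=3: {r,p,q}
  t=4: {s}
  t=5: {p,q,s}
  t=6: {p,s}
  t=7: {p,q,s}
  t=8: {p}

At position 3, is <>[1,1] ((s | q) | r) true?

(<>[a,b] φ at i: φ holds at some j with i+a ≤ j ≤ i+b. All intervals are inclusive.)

True

Check ((s | q) | r) at each j in [4,4]:
  j=4: true
Found at j=4 → formula holds.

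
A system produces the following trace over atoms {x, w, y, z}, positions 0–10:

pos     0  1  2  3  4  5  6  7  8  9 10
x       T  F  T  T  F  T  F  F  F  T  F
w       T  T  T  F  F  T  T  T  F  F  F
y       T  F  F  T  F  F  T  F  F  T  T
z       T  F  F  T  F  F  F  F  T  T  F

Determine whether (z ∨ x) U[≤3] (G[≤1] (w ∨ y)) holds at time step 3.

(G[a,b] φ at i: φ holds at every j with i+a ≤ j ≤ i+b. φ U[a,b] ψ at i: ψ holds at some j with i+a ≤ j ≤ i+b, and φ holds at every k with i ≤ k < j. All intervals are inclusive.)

Need some j in [3,6] with G[≤1] (w ∨ y), and (z ∨ x) at every k in [3,j-1].
  j=3: G[≤1] (w ∨ y) — fails at 4.
  j=4: G[≤1] (w ∨ y) — fails at 4.
  j=5: G[≤1] (w ∨ y) holds, but (z ∨ x) fails at k=4 → not this j.
  j=6: G[≤1] (w ∨ y) holds, but (z ∨ x) fails at k=4 → not this j.
No j in the window works → until fails.

No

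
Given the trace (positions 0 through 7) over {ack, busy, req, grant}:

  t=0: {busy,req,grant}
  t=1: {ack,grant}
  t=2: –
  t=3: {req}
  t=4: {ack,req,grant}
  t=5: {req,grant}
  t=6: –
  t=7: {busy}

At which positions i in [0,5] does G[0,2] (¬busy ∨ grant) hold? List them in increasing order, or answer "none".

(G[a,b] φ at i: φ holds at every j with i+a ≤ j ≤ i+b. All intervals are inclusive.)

0, 1, 2, 3, 4

Evaluate at each i in [0,5]:
  i=0: ✓ (all of [0,2])
  i=1: ✓ (all of [1,3])
  i=2: ✓ (all of [2,4])
  i=3: ✓ (all of [3,5])
  i=4: ✓ (all of [4,6])
  i=5: ✗ (fails at j=7)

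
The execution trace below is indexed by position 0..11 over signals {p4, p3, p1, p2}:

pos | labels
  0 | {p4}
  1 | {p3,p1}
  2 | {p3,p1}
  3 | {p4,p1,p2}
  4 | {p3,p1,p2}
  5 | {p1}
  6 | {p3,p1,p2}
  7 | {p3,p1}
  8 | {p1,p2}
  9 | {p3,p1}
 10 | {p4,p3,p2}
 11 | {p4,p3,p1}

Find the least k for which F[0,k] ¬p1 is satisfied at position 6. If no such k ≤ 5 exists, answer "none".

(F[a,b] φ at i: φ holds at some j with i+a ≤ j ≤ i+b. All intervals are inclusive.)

Scan j = 6,7,… for ¬p1:
  j=6: fails
  j=7: fails
  j=8: fails
  j=9: fails
  j=10: holds
First hit at j=10, so smallest k = 10-6 = 4.

4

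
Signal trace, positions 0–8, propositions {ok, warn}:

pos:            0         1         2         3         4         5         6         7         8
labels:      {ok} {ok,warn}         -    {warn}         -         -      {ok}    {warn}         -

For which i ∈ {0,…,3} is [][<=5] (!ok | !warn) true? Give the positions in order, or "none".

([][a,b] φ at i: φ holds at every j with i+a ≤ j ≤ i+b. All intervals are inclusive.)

2, 3

Evaluate at each i in [0,3]:
  i=0: ✗ (fails at j=1)
  i=1: ✗ (fails at j=1)
  i=2: ✓ (all of [2,7])
  i=3: ✓ (all of [3,8])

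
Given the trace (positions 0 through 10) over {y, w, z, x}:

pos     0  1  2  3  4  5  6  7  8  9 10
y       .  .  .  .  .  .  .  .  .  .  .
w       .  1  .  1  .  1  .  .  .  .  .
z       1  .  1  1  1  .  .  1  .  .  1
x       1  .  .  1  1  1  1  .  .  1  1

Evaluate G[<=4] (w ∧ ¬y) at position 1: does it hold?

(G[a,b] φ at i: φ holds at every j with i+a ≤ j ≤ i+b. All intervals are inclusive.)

False

Check (w ∧ ¬y) at every j in [1,5]:
  j=1: true
  j=2: false
  j=3: true
  j=4: false
  j=5: true
Fails at j=2 → formula fails.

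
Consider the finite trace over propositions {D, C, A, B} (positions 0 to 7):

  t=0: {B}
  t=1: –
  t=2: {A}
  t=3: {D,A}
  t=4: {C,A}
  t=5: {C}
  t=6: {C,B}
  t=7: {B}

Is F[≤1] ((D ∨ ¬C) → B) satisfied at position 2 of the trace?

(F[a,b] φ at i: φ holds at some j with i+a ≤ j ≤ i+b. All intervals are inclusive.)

No

Check ((D ∨ ¬C) → B) at each j in [2,3]:
  j=2: false
  j=3: false
No position in the window satisfies it → formula fails.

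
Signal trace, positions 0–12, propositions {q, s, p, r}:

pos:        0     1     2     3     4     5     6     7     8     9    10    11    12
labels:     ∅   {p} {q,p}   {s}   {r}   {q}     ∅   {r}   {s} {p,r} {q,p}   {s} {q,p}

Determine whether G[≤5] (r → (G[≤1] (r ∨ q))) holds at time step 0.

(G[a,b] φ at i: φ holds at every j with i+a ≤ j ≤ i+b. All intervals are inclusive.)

Check (r → (G[≤1] (r ∨ q))) at every j in [0,5]:
  j=0: antecedent false → ✓
  j=1: antecedent false → ✓
  j=2: antecedent false → ✓
  j=3: antecedent false → ✓
  j=4: antecedent true; consequent holds on [4,5] → ✓
  j=5: antecedent false → ✓
All positions satisfy it → formula holds.

True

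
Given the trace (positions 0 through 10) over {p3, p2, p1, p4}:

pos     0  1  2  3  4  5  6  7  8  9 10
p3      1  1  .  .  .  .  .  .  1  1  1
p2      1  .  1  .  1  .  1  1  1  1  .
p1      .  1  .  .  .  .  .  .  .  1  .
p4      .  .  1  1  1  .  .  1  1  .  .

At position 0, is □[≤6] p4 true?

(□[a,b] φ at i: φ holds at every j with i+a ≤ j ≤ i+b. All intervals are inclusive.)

Does not hold

Check p4 at every j in [0,6]:
  j=0: false
  j=1: false
  j=2: true
  j=3: true
  j=4: true
  j=5: false
  j=6: false
Fails at j=0 → formula fails.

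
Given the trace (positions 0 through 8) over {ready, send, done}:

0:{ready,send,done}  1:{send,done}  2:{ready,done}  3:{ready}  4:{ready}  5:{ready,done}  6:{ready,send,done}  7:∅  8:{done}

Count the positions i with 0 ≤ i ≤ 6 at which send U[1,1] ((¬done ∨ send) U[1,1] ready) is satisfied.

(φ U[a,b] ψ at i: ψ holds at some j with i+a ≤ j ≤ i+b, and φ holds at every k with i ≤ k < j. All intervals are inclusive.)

Evaluate at each i in [0,6]:
  i=0: ✓ (rhs at j=1; lhs holds on [0,0])
  i=1: ✗ (no rhs in [2,2])
  i=2: ✗ (lhs fails at k=2 before rhs at j=3)
  i=3: ✗ (lhs fails at k=3 before rhs at j=4)
  i=4: ✗ (no rhs in [5,5])
  i=5: ✗ (no rhs in [6,6])
  i=6: ✗ (no rhs in [7,7])
Positions where it holds: {0} → 1.

1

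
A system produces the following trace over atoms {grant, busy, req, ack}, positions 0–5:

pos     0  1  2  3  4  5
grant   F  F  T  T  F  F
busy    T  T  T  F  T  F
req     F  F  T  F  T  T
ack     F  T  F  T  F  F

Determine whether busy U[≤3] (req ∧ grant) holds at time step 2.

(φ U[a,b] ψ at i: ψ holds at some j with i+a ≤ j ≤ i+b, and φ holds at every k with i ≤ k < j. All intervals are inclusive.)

Need some j in [2,5] with (req ∧ grant), and busy at every k in [2,j-1].
  j=2: (req ∧ grant) holds; no prefix to check → satisfied.

Yes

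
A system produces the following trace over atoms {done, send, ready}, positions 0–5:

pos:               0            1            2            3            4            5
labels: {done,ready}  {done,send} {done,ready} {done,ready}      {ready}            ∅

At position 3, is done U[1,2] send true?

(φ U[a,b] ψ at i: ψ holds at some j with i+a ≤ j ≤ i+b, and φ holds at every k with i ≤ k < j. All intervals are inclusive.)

No

Need some j in [4,5] with send, and done at every k in [3,j-1].
  j=4: send false.
  j=5: send false.
No j in the window works → until fails.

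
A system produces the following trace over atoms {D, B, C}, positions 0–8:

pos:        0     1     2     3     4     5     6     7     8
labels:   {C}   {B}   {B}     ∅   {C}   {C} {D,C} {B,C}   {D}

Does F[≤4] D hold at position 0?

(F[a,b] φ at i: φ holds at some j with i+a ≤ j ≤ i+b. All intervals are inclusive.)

Check D at each j in [0,4]:
  j=0: false
  j=1: false
  j=2: false
  j=3: false
  j=4: false
No position in the window satisfies it → formula fails.

No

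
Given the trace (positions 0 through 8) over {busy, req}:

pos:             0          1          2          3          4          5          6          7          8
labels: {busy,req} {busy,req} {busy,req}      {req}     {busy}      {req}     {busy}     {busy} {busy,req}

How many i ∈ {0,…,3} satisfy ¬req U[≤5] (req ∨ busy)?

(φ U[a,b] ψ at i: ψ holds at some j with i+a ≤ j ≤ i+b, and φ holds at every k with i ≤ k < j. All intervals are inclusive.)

Evaluate at each i in [0,3]:
  i=0: ✓ (rhs at j=0)
  i=1: ✓ (rhs at j=1)
  i=2: ✓ (rhs at j=2)
  i=3: ✓ (rhs at j=3)
Positions where it holds: {0, 1, 2, 3} → 4.

4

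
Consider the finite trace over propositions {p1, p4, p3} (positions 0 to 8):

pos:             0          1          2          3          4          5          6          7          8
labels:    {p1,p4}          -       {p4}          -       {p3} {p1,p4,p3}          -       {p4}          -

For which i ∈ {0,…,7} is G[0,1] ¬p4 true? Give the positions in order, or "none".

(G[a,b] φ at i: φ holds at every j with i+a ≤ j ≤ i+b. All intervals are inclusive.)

3

Evaluate at each i in [0,7]:
  i=0: ✗ (fails at j=0)
  i=1: ✗ (fails at j=2)
  i=2: ✗ (fails at j=2)
  i=3: ✓ (all of [3,4])
  i=4: ✗ (fails at j=5)
  i=5: ✗ (fails at j=5)
  i=6: ✗ (fails at j=7)
  i=7: ✗ (fails at j=7)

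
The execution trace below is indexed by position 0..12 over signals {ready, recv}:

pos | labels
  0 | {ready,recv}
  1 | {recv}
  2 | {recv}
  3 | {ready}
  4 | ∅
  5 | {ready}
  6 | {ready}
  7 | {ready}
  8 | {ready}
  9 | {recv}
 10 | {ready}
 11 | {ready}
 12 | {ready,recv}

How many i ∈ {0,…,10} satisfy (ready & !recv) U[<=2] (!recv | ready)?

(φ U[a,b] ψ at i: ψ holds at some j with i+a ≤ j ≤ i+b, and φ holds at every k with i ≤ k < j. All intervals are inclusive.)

8

Evaluate at each i in [0,10]:
  i=0: ✓ (rhs at j=0)
  i=1: ✗ (lhs fails at k=1 before rhs at j=3)
  i=2: ✗ (lhs fails at k=2 before rhs at j=3)
  i=3: ✓ (rhs at j=3)
  i=4: ✓ (rhs at j=4)
  i=5: ✓ (rhs at j=5)
  i=6: ✓ (rhs at j=6)
  i=7: ✓ (rhs at j=7)
  i=8: ✓ (rhs at j=8)
  i=9: ✗ (lhs fails at k=9 before rhs at j=10)
  i=10: ✓ (rhs at j=10)
Positions where it holds: {0, 3, 4, 5, 6, 7, 8, 10} → 8.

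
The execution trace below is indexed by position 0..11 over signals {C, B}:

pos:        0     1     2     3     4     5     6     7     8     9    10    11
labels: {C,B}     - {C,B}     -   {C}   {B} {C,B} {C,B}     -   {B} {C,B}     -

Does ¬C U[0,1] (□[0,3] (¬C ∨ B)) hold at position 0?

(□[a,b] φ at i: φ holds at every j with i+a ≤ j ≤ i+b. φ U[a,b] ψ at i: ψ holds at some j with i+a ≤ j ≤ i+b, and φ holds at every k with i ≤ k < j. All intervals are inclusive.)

Yes

Need some j in [0,1] with □[0,3] (¬C ∨ B), and ¬C at every k in [0,j-1].
  j=0: □[0,3] (¬C ∨ B) holds; no prefix to check → satisfied.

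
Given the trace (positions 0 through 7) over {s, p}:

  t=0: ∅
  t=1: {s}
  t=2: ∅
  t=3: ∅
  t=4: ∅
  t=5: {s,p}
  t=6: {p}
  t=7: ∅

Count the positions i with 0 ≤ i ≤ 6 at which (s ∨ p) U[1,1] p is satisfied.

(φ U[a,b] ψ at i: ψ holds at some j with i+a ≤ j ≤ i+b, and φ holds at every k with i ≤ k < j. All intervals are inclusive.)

1

Evaluate at each i in [0,6]:
  i=0: ✗ (no rhs in [1,1])
  i=1: ✗ (no rhs in [2,2])
  i=2: ✗ (no rhs in [3,3])
  i=3: ✗ (no rhs in [4,4])
  i=4: ✗ (lhs fails at k=4 before rhs at j=5)
  i=5: ✓ (rhs at j=6; lhs holds on [5,5])
  i=6: ✗ (no rhs in [7,7])
Positions where it holds: {5} → 1.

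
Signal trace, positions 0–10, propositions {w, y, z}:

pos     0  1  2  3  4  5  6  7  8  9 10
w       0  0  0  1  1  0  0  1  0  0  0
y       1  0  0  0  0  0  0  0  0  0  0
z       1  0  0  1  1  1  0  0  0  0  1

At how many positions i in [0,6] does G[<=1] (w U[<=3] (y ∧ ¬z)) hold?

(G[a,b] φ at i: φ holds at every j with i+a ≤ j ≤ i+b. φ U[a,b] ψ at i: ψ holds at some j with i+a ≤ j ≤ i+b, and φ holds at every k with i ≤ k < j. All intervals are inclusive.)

0

Evaluate at each i in [0,6]:
  i=0: ✗ (fails at j=0)
  i=1: ✗ (fails at j=1)
  i=2: ✗ (fails at j=2)
  i=3: ✗ (fails at j=3)
  i=4: ✗ (fails at j=4)
  i=5: ✗ (fails at j=5)
  i=6: ✗ (fails at j=6)
Positions where it holds: {} → 0.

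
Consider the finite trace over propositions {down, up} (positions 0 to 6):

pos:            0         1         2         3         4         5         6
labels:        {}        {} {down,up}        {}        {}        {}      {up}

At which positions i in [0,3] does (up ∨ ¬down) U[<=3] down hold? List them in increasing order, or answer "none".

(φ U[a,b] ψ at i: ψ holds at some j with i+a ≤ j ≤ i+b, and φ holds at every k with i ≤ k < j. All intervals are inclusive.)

0, 1, 2

Evaluate at each i in [0,3]:
  i=0: ✓ (rhs at j=2; lhs holds on [0,1])
  i=1: ✓ (rhs at j=2; lhs holds on [1,1])
  i=2: ✓ (rhs at j=2)
  i=3: ✗ (no rhs in [3,6])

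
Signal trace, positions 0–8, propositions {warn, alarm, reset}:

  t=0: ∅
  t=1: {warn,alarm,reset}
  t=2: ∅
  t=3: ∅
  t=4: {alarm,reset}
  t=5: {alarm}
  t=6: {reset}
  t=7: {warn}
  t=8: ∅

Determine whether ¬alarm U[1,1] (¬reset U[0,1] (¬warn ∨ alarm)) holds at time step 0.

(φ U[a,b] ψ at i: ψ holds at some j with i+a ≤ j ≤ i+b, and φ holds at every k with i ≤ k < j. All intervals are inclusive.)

Yes

Need some j in [1,1] with (¬reset U[0,1] (¬warn ∨ alarm)), and ¬alarm at every k in [0,j-1].
  j=1: (¬reset U[0,1] (¬warn ∨ alarm)) holds; ¬alarm holds at every k in [0,0] → satisfied.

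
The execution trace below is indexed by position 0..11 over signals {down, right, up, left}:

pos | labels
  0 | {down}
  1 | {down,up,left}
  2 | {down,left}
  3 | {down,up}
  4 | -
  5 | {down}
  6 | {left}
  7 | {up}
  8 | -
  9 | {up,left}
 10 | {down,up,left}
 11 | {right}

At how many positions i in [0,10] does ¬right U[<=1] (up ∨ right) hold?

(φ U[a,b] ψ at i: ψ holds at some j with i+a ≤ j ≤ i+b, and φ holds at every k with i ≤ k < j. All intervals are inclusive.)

9

Evaluate at each i in [0,10]:
  i=0: ✓ (rhs at j=1; lhs holds on [0,0])
  i=1: ✓ (rhs at j=1)
  i=2: ✓ (rhs at j=3; lhs holds on [2,2])
  i=3: ✓ (rhs at j=3)
  i=4: ✗ (no rhs in [4,5])
  i=5: ✗ (no rhs in [5,6])
  i=6: ✓ (rhs at j=7; lhs holds on [6,6])
  i=7: ✓ (rhs at j=7)
  i=8: ✓ (rhs at j=9; lhs holds on [8,8])
  i=9: ✓ (rhs at j=9)
  i=10: ✓ (rhs at j=10)
Positions where it holds: {0, 1, 2, 3, 6, 7, 8, 9, 10} → 9.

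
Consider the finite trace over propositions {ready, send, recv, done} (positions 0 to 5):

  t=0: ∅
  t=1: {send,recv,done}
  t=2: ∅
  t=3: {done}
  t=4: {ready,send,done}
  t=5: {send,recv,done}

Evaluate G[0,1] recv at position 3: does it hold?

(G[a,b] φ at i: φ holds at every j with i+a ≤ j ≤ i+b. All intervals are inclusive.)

No

Check recv at every j in [3,4]:
  j=3: false
  j=4: false
Fails at j=3 → formula fails.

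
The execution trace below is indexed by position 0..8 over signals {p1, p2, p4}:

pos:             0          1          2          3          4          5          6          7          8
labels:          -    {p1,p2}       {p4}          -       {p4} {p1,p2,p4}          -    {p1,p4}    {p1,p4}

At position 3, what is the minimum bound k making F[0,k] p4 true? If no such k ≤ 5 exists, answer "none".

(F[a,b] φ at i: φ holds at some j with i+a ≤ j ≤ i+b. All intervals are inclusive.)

1

Scan j = 3,4,… for p4:
  j=3: fails
  j=4: holds
First hit at j=4, so smallest k = 4-3 = 1.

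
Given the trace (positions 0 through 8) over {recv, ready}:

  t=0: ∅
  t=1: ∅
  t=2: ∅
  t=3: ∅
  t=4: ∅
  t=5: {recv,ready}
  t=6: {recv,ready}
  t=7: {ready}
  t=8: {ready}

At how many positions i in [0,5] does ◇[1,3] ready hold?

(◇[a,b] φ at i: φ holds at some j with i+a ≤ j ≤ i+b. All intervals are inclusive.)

4

Evaluate at each i in [0,5]:
  i=0: ✗ (none in [1,3])
  i=1: ✗ (none in [2,4])
  i=2: ✓ (witness j=5)
  i=3: ✓ (witness j=5)
  i=4: ✓ (witness j=5)
  i=5: ✓ (witness j=6)
Positions where it holds: {2, 3, 4, 5} → 4.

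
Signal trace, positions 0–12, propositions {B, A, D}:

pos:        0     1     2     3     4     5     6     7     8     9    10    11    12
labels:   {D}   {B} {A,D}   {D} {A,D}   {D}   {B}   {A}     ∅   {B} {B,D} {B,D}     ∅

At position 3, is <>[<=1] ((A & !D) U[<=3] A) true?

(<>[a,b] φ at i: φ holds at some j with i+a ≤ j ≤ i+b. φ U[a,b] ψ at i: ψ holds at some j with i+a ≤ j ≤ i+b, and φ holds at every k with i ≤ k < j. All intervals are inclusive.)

Holds

Check ((A & !D) U[<=3] A) at each j in [3,4]:
  j=3: fails
  j=4: holds
Found at j=4 → formula holds.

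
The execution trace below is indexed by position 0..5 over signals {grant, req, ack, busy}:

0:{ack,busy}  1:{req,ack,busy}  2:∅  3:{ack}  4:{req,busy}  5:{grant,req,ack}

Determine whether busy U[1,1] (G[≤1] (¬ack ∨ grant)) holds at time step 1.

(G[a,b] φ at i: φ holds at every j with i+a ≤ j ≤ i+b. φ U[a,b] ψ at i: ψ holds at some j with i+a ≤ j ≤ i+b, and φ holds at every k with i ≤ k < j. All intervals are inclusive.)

Need some j in [2,2] with G[≤1] (¬ack ∨ grant), and busy at every k in [1,j-1].
  j=2: G[≤1] (¬ack ∨ grant) — fails at 3.
No j in the window works → until fails.

False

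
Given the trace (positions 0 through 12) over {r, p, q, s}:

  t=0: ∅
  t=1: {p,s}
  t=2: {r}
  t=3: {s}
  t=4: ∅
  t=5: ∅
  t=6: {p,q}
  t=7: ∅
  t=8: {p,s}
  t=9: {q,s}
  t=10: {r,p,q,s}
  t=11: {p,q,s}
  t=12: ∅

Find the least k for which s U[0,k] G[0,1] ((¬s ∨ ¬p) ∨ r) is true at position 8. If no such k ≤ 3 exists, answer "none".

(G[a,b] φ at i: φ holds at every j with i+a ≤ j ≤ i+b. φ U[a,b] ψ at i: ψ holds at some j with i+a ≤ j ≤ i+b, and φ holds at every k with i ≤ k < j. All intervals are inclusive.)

Need earliest j ≥ 8 with G[0,1] ((¬s ∨ ¬p) ∨ r), and s at every k in [8,j-1].
  j=8: rhs fails.
  j=9: rhs holds; lhs holds on [8,8]. k = 1.

1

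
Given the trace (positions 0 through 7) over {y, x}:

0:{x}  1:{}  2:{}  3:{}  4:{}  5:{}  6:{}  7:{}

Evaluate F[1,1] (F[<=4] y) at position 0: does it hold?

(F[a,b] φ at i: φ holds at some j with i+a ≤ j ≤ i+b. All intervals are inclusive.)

False

Check F[<=4] y at each j in [1,1]:
  j=1: fails (none in [1,5])
No position in the window satisfies it → formula fails.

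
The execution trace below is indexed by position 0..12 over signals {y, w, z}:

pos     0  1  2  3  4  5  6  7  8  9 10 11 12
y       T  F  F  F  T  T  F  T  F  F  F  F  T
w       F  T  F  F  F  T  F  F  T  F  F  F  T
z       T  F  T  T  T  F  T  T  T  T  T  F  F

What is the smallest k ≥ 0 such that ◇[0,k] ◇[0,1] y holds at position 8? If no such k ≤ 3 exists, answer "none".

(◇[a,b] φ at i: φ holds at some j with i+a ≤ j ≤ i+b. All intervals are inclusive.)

3

Scan j = 8,9,… for ◇[0,1] y:
  j=8: fails
  j=9: fails
  j=10: fails
  j=11: holds
First hit at j=11, so smallest k = 11-8 = 3.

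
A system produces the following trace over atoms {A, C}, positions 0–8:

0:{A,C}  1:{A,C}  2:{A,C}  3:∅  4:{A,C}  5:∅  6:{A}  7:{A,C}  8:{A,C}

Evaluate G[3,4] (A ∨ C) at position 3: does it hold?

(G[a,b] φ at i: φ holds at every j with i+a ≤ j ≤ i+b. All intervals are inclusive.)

Check (A ∨ C) at every j in [6,7]:
  j=6: true
  j=7: true
All positions satisfy it → formula holds.

True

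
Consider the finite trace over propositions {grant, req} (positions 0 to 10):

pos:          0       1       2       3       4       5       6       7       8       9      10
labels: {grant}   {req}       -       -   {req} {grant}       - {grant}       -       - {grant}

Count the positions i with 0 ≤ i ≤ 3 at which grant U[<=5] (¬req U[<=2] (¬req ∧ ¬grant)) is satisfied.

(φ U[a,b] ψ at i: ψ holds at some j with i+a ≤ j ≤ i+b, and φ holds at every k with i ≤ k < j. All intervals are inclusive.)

2

Evaluate at each i in [0,3]:
  i=0: ✗ (lhs fails at k=1 before rhs at j=2)
  i=1: ✗ (lhs fails at k=1 before rhs at j=2)
  i=2: ✓ (rhs at j=2)
  i=3: ✓ (rhs at j=3)
Positions where it holds: {2, 3} → 2.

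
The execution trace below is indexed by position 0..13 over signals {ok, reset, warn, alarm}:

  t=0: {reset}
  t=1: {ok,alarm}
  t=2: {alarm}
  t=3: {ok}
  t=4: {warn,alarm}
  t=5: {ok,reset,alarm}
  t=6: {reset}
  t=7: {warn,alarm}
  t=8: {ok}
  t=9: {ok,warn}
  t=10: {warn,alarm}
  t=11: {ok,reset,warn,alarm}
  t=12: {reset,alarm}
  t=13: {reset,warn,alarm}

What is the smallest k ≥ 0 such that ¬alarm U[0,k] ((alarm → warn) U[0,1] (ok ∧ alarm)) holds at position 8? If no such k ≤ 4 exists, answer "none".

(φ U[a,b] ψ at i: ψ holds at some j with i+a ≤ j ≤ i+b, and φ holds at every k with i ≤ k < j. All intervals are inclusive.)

2

Need earliest j ≥ 8 with ((alarm → warn) U[0,1] (ok ∧ alarm)), and ¬alarm at every k in [8,j-1].
  j=8: rhs fails.
  j=9: rhs fails.
  j=10: rhs holds; lhs holds on [8,9]. k = 2.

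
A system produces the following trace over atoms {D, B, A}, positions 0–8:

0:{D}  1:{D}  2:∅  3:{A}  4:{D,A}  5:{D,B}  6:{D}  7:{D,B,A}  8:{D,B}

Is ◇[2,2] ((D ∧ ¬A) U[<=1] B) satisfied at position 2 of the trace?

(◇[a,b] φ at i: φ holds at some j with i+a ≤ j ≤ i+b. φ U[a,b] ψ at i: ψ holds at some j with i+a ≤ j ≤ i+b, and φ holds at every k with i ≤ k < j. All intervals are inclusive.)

False

Check ((D ∧ ¬A) U[<=1] B) at each j in [4,4]:
  j=4: fails
No position in the window satisfies it → formula fails.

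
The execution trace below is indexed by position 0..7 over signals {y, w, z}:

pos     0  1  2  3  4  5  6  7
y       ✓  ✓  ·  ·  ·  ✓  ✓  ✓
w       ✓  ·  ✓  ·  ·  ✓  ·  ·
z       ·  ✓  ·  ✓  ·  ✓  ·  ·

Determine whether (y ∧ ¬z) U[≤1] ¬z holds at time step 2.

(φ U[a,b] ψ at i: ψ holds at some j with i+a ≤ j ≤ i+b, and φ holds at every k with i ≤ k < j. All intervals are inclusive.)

Yes

Need some j in [2,3] with ¬z, and (y ∧ ¬z) at every k in [2,j-1].
  j=2: ¬z holds; no prefix to check → satisfied.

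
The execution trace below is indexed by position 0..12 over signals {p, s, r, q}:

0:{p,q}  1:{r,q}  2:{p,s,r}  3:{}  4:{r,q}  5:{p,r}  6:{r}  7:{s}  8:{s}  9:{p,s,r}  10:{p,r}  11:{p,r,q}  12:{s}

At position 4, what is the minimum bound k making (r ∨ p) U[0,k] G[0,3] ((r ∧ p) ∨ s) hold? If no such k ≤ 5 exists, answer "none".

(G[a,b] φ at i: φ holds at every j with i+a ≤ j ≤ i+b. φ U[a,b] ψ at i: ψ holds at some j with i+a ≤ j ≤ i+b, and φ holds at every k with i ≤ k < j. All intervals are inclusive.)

Need earliest j ≥ 4 with G[0,3] ((r ∧ p) ∨ s), and (r ∨ p) at every k in [4,j-1].
  j=4: rhs fails.
  j=5: rhs fails.
  j=6: rhs fails.
  j=7: rhs holds; lhs holds on [4,6]. k = 3.

3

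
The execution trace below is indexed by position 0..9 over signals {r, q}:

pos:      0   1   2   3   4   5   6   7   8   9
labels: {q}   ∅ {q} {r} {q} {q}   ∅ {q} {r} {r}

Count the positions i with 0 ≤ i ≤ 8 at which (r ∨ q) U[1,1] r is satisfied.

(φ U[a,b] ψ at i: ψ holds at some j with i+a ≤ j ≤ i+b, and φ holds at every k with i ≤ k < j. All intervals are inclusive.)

3

Evaluate at each i in [0,8]:
  i=0: ✗ (no rhs in [1,1])
  i=1: ✗ (no rhs in [2,2])
  i=2: ✓ (rhs at j=3; lhs holds on [2,2])
  i=3: ✗ (no rhs in [4,4])
  i=4: ✗ (no rhs in [5,5])
  i=5: ✗ (no rhs in [6,6])
  i=6: ✗ (no rhs in [7,7])
  i=7: ✓ (rhs at j=8; lhs holds on [7,7])
  i=8: ✓ (rhs at j=9; lhs holds on [8,8])
Positions where it holds: {2, 7, 8} → 3.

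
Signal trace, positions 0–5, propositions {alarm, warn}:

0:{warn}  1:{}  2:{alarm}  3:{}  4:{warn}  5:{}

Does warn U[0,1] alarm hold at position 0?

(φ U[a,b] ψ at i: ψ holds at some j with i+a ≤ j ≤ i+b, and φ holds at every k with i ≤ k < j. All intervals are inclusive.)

No

Need some j in [0,1] with alarm, and warn at every k in [0,j-1].
  j=0: alarm false.
  j=1: alarm false.
No j in the window works → until fails.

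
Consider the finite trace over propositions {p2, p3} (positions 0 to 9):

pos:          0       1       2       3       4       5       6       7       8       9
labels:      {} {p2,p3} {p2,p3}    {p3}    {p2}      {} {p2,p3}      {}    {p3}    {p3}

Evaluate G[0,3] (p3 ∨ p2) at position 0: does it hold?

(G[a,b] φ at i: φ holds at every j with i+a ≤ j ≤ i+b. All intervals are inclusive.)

Check (p3 ∨ p2) at every j in [0,3]:
  j=0: false
  j=1: true
  j=2: true
  j=3: true
Fails at j=0 → formula fails.

Does not hold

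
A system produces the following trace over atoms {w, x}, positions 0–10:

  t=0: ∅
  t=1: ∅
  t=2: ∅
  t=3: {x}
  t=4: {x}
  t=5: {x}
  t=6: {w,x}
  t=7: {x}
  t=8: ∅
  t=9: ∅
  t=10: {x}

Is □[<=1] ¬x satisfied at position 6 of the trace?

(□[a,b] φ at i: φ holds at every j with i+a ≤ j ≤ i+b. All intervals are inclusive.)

Check ¬x at every j in [6,7]:
  j=6: false
  j=7: false
Fails at j=6 → formula fails.

Does not hold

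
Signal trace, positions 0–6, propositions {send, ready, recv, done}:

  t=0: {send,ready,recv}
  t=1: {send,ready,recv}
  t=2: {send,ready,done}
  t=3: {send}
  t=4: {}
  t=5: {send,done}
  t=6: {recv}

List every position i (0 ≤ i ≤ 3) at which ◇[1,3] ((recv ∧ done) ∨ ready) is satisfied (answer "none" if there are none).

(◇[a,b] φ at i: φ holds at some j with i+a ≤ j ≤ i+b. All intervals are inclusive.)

0, 1

Evaluate at each i in [0,3]:
  i=0: ✓ (witness j=1)
  i=1: ✓ (witness j=2)
  i=2: ✗ (none in [3,5])
  i=3: ✗ (none in [4,6])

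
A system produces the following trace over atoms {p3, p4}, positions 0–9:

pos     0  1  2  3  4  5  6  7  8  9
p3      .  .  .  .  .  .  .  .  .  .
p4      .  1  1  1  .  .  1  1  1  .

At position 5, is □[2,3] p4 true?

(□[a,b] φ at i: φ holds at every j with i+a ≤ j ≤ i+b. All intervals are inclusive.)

Holds

Check p4 at every j in [7,8]:
  j=7: true
  j=8: true
All positions satisfy it → formula holds.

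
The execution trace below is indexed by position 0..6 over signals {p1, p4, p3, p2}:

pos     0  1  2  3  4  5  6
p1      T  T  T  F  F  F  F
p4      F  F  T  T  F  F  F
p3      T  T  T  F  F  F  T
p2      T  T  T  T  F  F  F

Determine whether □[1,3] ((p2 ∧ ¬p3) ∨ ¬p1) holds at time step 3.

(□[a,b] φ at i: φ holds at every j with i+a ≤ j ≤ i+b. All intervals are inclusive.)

True

Check ((p2 ∧ ¬p3) ∨ ¬p1) at every j in [4,6]:
  j=4: true
  j=5: true
  j=6: true
All positions satisfy it → formula holds.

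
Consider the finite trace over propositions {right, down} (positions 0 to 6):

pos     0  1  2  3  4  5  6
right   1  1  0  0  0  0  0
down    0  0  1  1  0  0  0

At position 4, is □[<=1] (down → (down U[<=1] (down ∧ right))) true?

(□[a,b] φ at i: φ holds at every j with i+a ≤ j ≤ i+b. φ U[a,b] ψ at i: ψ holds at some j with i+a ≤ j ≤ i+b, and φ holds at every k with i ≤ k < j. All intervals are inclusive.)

Check (down → (down U[<=1] (down ∧ right))) at every j in [4,5]:
  j=4: antecedent false → ✓
  j=5: antecedent false → ✓
All positions satisfy it → formula holds.

Yes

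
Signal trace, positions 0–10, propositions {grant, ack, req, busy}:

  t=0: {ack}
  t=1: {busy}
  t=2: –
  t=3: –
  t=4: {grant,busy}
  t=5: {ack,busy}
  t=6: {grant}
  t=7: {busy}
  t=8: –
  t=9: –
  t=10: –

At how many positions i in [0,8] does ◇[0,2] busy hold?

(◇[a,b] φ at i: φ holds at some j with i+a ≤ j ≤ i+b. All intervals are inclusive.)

Evaluate at each i in [0,8]:
  i=0: ✓ (witness j=1)
  i=1: ✓ (witness j=1)
  i=2: ✓ (witness j=4)
  i=3: ✓ (witness j=4)
  i=4: ✓ (witness j=4)
  i=5: ✓ (witness j=5)
  i=6: ✓ (witness j=7)
  i=7: ✓ (witness j=7)
  i=8: ✗ (none in [8,10])
Positions where it holds: {0, 1, 2, 3, 4, 5, 6, 7} → 8.

8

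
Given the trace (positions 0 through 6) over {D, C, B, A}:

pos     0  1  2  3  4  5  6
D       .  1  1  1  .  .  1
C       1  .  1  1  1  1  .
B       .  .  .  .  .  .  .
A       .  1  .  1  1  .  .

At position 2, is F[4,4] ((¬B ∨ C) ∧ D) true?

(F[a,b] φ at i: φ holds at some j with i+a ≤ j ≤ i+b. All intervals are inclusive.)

Check ((¬B ∨ C) ∧ D) at each j in [6,6]:
  j=6: true
Found at j=6 → formula holds.

Yes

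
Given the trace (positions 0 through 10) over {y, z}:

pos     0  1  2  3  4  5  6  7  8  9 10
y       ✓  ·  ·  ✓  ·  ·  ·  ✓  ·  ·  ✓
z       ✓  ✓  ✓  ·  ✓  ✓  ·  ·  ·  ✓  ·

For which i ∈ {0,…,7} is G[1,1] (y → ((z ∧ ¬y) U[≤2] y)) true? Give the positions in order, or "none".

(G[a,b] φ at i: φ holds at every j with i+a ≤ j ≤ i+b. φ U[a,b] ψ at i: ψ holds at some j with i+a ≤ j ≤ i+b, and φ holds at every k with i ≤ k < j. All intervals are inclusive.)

0, 1, 2, 3, 4, 5, 6, 7

Evaluate at each i in [0,7]:
  i=0: ✓ (all of [1,1])
  i=1: ✓ (all of [2,2])
  i=2: ✓ (all of [3,3])
  i=3: ✓ (all of [4,4])
  i=4: ✓ (all of [5,5])
  i=5: ✓ (all of [6,6])
  i=6: ✓ (all of [7,7])
  i=7: ✓ (all of [8,8])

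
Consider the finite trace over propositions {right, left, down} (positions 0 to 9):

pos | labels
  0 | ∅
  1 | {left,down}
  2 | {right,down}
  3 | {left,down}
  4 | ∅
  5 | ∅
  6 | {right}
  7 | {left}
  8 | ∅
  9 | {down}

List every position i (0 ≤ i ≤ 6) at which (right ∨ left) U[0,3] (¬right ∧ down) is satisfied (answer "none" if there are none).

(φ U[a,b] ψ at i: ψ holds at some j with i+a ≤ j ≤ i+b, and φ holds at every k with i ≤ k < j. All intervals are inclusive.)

Evaluate at each i in [0,6]:
  i=0: ✗ (lhs fails at k=0 before rhs at j=1)
  i=1: ✓ (rhs at j=1)
  i=2: ✓ (rhs at j=3; lhs holds on [2,2])
  i=3: ✓ (rhs at j=3)
  i=4: ✗ (no rhs in [4,7])
  i=5: ✗ (no rhs in [5,8])
  i=6: ✗ (lhs fails at k=8 before rhs at j=9)

1, 2, 3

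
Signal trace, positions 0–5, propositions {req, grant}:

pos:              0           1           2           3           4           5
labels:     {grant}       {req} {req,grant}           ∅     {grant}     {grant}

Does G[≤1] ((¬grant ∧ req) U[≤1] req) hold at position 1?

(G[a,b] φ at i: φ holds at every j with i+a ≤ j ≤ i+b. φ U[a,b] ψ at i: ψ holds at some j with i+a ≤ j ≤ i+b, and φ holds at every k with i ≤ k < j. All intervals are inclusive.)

Holds

Check ((¬grant ∧ req) U[≤1] req) at every j in [1,2]:
  j=1: holds
  j=2: holds
All positions satisfy it → formula holds.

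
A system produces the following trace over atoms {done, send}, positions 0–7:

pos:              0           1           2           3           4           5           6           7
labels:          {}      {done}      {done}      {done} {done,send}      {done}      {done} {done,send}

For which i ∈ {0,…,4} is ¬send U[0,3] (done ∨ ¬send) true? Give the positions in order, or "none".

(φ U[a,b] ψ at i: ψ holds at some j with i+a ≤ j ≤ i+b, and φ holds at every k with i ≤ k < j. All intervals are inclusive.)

Evaluate at each i in [0,4]:
  i=0: ✓ (rhs at j=0)
  i=1: ✓ (rhs at j=1)
  i=2: ✓ (rhs at j=2)
  i=3: ✓ (rhs at j=3)
  i=4: ✓ (rhs at j=4)

0, 1, 2, 3, 4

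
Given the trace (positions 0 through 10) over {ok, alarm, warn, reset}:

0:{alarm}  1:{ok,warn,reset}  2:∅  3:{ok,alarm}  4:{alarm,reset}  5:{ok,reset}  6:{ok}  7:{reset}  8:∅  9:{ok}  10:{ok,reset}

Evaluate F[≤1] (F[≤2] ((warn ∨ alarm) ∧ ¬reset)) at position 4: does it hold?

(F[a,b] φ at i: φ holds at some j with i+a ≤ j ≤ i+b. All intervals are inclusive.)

No

Check F[≤2] ((warn ∨ alarm) ∧ ¬reset) at each j in [4,5]:
  j=4: fails (none in [4,6])
  j=5: fails (none in [5,7])
No position in the window satisfies it → formula fails.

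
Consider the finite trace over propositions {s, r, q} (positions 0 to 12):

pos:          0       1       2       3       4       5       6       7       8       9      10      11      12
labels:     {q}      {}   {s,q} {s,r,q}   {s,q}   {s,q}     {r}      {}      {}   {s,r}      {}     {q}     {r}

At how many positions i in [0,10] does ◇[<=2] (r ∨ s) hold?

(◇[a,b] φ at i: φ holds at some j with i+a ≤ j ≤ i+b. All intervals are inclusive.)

Evaluate at each i in [0,10]:
  i=0: ✓ (witness j=2)
  i=1: ✓ (witness j=2)
  i=2: ✓ (witness j=2)
  i=3: ✓ (witness j=3)
  i=4: ✓ (witness j=4)
  i=5: ✓ (witness j=5)
  i=6: ✓ (witness j=6)
  i=7: ✓ (witness j=9)
  i=8: ✓ (witness j=9)
  i=9: ✓ (witness j=9)
  i=10: ✓ (witness j=12)
Positions where it holds: {0, 1, 2, 3, 4, 5, 6, 7, 8, 9, 10} → 11.

11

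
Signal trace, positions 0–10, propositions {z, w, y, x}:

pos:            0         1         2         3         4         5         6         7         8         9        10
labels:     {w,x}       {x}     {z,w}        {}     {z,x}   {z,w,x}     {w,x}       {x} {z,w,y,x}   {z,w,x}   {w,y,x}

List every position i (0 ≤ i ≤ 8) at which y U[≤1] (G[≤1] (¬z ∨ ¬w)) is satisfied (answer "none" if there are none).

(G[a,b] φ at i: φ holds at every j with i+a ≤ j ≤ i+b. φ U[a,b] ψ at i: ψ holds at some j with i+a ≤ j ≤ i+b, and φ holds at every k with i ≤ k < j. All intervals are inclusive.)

0, 3, 6

Evaluate at each i in [0,8]:
  i=0: ✓ (rhs at j=0)
  i=1: ✗ (no rhs in [1,2])
  i=2: ✗ (lhs fails at k=2 before rhs at j=3)
  i=3: ✓ (rhs at j=3)
  i=4: ✗ (no rhs in [4,5])
  i=5: ✗ (lhs fails at k=5 before rhs at j=6)
  i=6: ✓ (rhs at j=6)
  i=7: ✗ (no rhs in [7,8])
  i=8: ✗ (no rhs in [8,9])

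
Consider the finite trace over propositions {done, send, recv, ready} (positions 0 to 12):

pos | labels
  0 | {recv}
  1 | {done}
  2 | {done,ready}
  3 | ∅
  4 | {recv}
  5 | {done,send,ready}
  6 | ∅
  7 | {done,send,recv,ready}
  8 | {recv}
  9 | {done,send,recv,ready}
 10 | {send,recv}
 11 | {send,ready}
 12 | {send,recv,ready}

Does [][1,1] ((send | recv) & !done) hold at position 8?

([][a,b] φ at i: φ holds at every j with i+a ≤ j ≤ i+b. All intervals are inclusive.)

Does not hold

Check ((send | recv) & !done) at every j in [9,9]:
  j=9: false
Fails at j=9 → formula fails.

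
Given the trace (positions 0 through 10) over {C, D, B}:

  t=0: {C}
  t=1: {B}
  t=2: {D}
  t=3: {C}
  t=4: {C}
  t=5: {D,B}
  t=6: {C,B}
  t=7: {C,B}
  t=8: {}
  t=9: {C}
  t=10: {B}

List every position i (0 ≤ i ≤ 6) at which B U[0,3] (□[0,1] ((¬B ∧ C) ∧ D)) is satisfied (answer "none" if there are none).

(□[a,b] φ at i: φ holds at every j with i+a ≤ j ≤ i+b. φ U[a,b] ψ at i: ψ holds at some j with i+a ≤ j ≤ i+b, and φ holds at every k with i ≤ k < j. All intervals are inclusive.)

none

Evaluate at each i in [0,6]:
  i=0: ✗ (no rhs in [0,3])
  i=1: ✗ (no rhs in [1,4])
  i=2: ✗ (no rhs in [2,5])
  i=3: ✗ (no rhs in [3,6])
  i=4: ✗ (no rhs in [4,7])
  i=5: ✗ (no rhs in [5,8])
  i=6: ✗ (no rhs in [6,9])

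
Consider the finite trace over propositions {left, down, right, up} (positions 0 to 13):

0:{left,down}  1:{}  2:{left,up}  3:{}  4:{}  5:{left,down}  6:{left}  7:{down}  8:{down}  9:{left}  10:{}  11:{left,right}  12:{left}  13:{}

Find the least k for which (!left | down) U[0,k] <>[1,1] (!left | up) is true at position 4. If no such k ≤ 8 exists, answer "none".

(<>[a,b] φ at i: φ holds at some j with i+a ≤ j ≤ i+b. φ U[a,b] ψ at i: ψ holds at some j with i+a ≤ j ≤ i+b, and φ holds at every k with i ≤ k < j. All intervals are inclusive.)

Need earliest j ≥ 4 with <>[1,1] (!left | up), and (!left | down) at every k in [4,j-1].
  j=4: rhs fails.
  j=5: rhs fails.
  j=6: rhs holds; lhs holds on [4,5]. k = 2.

2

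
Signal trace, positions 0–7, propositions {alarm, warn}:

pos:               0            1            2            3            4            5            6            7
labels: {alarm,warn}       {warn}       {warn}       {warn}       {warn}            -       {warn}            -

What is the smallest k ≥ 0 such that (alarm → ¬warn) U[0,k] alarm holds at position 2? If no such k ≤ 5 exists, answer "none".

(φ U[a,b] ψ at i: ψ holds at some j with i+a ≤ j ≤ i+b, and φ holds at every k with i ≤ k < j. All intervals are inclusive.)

Need earliest j ≥ 2 with alarm, and (alarm → ¬warn) at every k in [2,j-1].
  j=2: rhs fails.
  j=3: rhs fails.
  j=4: rhs fails.
  j=5: rhs fails.
  j=6: rhs fails.
  j=7: rhs fails.
No witness within the range → none.

none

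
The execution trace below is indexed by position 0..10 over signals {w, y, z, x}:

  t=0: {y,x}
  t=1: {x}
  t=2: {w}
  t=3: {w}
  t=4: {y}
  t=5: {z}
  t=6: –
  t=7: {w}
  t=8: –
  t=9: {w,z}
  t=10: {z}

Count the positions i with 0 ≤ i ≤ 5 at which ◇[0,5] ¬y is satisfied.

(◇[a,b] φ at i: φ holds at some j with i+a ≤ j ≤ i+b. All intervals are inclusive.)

Evaluate at each i in [0,5]:
  i=0: ✓ (witness j=1)
  i=1: ✓ (witness j=1)
  i=2: ✓ (witness j=2)
  i=3: ✓ (witness j=3)
  i=4: ✓ (witness j=5)
  i=5: ✓ (witness j=5)
Positions where it holds: {0, 1, 2, 3, 4, 5} → 6.

6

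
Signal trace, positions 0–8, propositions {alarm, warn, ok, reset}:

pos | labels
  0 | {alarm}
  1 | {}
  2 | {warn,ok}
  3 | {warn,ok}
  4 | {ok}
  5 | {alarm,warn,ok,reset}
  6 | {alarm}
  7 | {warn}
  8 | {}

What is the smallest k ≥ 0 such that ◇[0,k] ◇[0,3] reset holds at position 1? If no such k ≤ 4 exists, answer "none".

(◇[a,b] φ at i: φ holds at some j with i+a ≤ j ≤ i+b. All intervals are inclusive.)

Scan j = 1,2,… for ◇[0,3] reset:
  j=1: fails
  j=2: holds
First hit at j=2, so smallest k = 2-1 = 1.

1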